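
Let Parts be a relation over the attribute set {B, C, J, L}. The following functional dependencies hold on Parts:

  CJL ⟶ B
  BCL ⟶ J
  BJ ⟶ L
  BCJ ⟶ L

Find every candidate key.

Attribute C never appears on the right-hand side of any dependency, so C must belong to every candidate key.
{C}⁺ = {C}, which is not all of the schema, so we must add further attributes.
{B, C, J}⁺: BJ→L adds L → {B, C, J, L}.
{B, C, L}⁺: BCL→J adds J → {B, C, J, L}.
{C, J, L}⁺: CJL→B adds B → {B, C, J, L}.

BCJ, BCL, CJL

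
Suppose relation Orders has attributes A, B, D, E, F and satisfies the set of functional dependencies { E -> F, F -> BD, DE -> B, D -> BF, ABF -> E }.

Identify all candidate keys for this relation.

(A, D), (A, E), (A, F)

Attribute A never appears on the right-hand side of any dependency, so A must belong to every candidate key.
{A}⁺ = {A}, which is not all of the schema, so we must add further attributes.
{A, D}⁺: D→BF adds B, F; ABF→E adds E → {A, B, D, E, F}. Minimal: {D}⁺ = {B, D, F}; {A}⁺ = {A} — none reach the full schema.
{A, E}⁺: E→F adds F; F→BD adds B, D → {A, B, D, E, F}. Minimal: {E}⁺ = {B, D, E, F}; {A}⁺ = {A} — none reach the full schema.
{A, F}⁺: F→BD adds B, D; ABF→E adds E → {A, B, D, E, F}. Minimal: {F}⁺ = {B, D, F}; {A}⁺ = {A} — none reach the full schema.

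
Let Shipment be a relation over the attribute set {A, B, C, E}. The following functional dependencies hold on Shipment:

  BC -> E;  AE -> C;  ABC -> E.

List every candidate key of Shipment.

(A, B, C), (A, B, E)

{A, B, C}⁺: BC→E adds E → {A, B, C, E}. Minimal: {B, C}⁺ = {B, C, E}; {A, C}⁺ = {A, C}; {A, B}⁺ = {A, B} — none reach the full schema.
{A, B, E}⁺: AE→C adds C → {A, B, C, E}. Minimal: {B, E}⁺ = {B, E}; {A, E}⁺ = {A, C, E}; {A, B}⁺ = {A, B} — none reach the full schema.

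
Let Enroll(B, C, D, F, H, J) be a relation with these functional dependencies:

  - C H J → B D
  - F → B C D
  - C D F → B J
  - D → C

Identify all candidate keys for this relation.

Attributes F, H never appear on any right-hand side, so every candidate key must contain {F, H}.
{F, H}⁺ = {B, C, D, F, H, J}, which is all of the schema, so {F, H} is the only candidate key.

{F, H}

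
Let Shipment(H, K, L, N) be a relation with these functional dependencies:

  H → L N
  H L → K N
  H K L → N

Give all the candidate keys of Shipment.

Attribute H never appears on the right-hand side of any dependency, so H must belong to every candidate key.
{H}⁺ = {H, K, L, N}, which is all of the schema, so {H} is the only candidate key.

(H)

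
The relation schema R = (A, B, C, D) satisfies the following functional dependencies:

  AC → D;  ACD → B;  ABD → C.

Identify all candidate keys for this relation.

{A, C}⁺: AC→D adds D; ACD→B adds B → {A, B, C, D}.
{A, B, D}⁺: ABD→C adds C → {A, B, C, D}.
Any other superkey contains one of these as a subset, so there are no further candidate keys.

{A, C}, {A, B, D}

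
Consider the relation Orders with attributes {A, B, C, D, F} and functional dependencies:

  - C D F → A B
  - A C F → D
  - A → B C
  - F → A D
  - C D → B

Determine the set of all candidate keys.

{F}

{F}⁺: F→AD adds A, D; A→BC adds B, C → {A, B, C, D, F}.
No other minimal superkey exists.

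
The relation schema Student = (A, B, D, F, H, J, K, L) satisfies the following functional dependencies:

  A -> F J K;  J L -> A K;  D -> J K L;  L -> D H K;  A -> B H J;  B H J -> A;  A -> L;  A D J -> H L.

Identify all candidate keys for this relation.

{A}; {D}; {L}; {B, H, J}

{A}⁺: A→FJK adds F, J, K; A→BHJ adds B, H; A→L adds L; L→DHK adds D → {A, B, D, F, H, J, K, L}.
{D}⁺: D→JKL adds J, K, L; L→DHK adds H; JL→AK adds A; A→BHJ adds B; A→FJK adds F → {A, B, D, F, H, J, K, L}.
{L}⁺: L→DHK adds D, H, K; D→JKL adds J; JL→AK adds A; A→BHJ adds B; A→FJK adds F → {A, B, D, F, H, J, K, L}.
{B, H, J}⁺: BHJ→A adds A; A→L adds L; A→FJK adds F, K; L→DHK adds D → {A, B, D, F, H, J, K, L}. Minimal: {H, J}⁺ = {H, J}; {B, J}⁺ = {B, J}; {B, H}⁺ = {B, H} — none reach the full schema.
Any other superkey contains one of these as a subset, so there are no further candidate keys.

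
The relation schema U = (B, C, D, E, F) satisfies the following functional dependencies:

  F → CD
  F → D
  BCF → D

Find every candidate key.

{B, E, F}

Attributes B, E, F never appear on any right-hand side, so every candidate key must contain {B, E, F}.
{B, E, F}⁺ = {B, C, D, E, F}, which is all of the schema, so {B, E, F} is the only candidate key.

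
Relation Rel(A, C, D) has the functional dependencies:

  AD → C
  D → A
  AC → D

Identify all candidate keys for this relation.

{D}⁺: D→A adds A; AD→C adds C → {A, C, D}.
{A, C}⁺: AC→D adds D → {A, C, D}. Minimal: {C}⁺ = {C}; {A}⁺ = {A} — none reach the full schema.

D, AC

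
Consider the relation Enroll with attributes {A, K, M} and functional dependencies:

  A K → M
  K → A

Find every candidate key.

(K)

Attribute K never appears on the right-hand side of any dependency, so K must belong to every candidate key.
{K}⁺ = {A, K, M}, which is all of the schema, so {K} is the only candidate key.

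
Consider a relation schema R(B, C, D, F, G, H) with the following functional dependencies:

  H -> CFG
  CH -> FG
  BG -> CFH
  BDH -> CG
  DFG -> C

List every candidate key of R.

Attributes B, D never appear on any right-hand side, so every candidate key must contain {B, D}.
{B, D}⁺ = {B, D}, which is not all of the schema, so we must add further attributes.
{B, D, G}⁺: BG→CFH adds C, F, H → {B, C, D, F, G, H}.
{B, D, H}⁺: H→CFG adds C, F, G → {B, C, D, F, G, H}.
Any other superkey contains one of these as a subset, so there are no further candidate keys.

BDG, BDH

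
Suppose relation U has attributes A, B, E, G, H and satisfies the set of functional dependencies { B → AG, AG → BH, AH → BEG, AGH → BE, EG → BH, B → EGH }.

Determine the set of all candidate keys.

{B}⁺: B→AG adds A, G; AG→BH adds H; AH→BEG adds E → {A, B, E, G, H}.
{A, G}⁺: AG→BH adds B, H; AH→BEG adds E → {A, B, E, G, H}. Minimal: {G}⁺ = {G}; {A}⁺ = {A} — none reach the full schema.
{A, H}⁺: AH→BEG adds B, E, G → {A, B, E, G, H}. Minimal: {H}⁺ = {H}; {A}⁺ = {A} — none reach the full schema.
{E, G}⁺: EG→BH adds B, H; B→AG adds A → {A, B, E, G, H}. Minimal: {G}⁺ = {G}; {E}⁺ = {E} — none reach the full schema.

{B}, {A, G}, {A, H}, {E, G}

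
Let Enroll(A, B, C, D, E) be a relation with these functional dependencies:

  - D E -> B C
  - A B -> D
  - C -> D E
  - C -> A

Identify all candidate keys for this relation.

{C}; {D, E}; {A, B, E}

{C}⁺: C→DE adds D, E; C→A adds A; DE→BC adds B → {A, B, C, D, E}.
{D, E}⁺: DE→BC adds B, C; C→A adds A → {A, B, C, D, E}. Minimal: {E}⁺ = {E}; {D}⁺ = {D} — none reach the full schema.
{A, B, E}⁺: AB→D adds D; DE→BC adds C → {A, B, C, D, E}. Minimal: {B, E}⁺ = {B, E}; {A, E}⁺ = {A, E}; {A, B}⁺ = {A, B, D} — none reach the full schema.
Any other superkey contains one of these as a subset, so there are no further candidate keys.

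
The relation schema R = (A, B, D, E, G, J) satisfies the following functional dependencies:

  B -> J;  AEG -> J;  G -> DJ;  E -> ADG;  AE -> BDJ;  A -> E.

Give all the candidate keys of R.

{A}, {E}

{A}⁺: A→E adds E; E→ADG adds D, G; AE→BDJ adds B, J → {A, B, D, E, G, J}.
{E}⁺: E→ADG adds A, D, G; AE→BDJ adds B, J → {A, B, D, E, G, J}.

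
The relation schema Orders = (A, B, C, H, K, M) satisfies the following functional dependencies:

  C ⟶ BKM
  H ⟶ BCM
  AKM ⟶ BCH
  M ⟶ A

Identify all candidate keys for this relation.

{C}⁺: C→BKM adds B, K, M; M→A adds A; AKM→BCH adds H → {A, B, C, H, K, M}.
{H}⁺: H→BCM adds B, C, M; M→A adds A; C→BKM adds K → {A, B, C, H, K, M}.
{K, M}⁺: M→A adds A; AKM→BCH adds B, C, H → {A, B, C, H, K, M}. Minimal: {M}⁺ = {A, M}; {K}⁺ = {K} — none reach the full schema.
Any other superkey contains one of these as a subset, so there are no further candidate keys.

{C}; {H}; {K, M}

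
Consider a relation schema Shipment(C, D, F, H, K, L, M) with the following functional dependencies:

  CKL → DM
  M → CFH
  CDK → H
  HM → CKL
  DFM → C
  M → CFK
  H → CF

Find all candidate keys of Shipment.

(M); (C, K, L); (H, K, L)

{M}⁺: M→CFH adds C, F, H; HM→CKL adds K, L; CKL→DM adds D → {C, D, F, H, K, L, M}.
{C, K, L}⁺: CKL→DM adds D, M; M→CFH adds F, H → {C, D, F, H, K, L, M}. Minimal: {K, L}⁺ = {K, L}; {C, L}⁺ = {C, L}; {C, K}⁺ = {C, K} — none reach the full schema.
{H, K, L}⁺: H→CF adds C, F; CKL→DM adds D, M → {C, D, F, H, K, L, M}. Minimal: {K, L}⁺ = {K, L}; {H, L}⁺ = {C, F, H, L}; {H, K}⁺ = {C, F, H, K} — none reach the full schema.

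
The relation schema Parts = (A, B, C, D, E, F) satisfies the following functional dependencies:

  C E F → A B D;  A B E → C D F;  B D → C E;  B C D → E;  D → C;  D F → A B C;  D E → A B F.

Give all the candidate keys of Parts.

(B, D); (D, E); (D, F); (A, B, E); (C, E, F)

{B, D}⁺: BD→CE adds C, E; DE→ABF adds A, F → {A, B, C, D, E, F}. Minimal: {D}⁺ = {C, D}; {B}⁺ = {B} — none reach the full schema.
{D, E}⁺: D→C adds C; DE→ABF adds A, B, F → {A, B, C, D, E, F}. Minimal: {E}⁺ = {E}; {D}⁺ = {C, D} — none reach the full schema.
{D, F}⁺: D→C adds C; DF→ABC adds A, B; BD→CE adds E → {A, B, C, D, E, F}. Minimal: {F}⁺ = {F}; {D}⁺ = {C, D} — none reach the full schema.
{A, B, E}⁺: ABE→CDF adds C, D, F → {A, B, C, D, E, F}. Minimal: {B, E}⁺ = {B, E}; {A, E}⁺ = {A, E}; {A, B}⁺ = {A, B} — none reach the full schema.
{C, E, F}⁺: CEF→ABD adds A, B, D → {A, B, C, D, E, F}. Minimal: {E, F}⁺ = {E, F}; {C, F}⁺ = {C, F}; {C, E}⁺ = {C, E} — none reach the full schema.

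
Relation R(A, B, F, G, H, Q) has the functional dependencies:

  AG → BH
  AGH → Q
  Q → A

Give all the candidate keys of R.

Attributes F, G never appear on any right-hand side, so every candidate key must contain {F, G}.
{F, G}⁺ = {F, G}, which is not all of the schema, so we must add further attributes.
{A, F, G}⁺: AG→BH adds B, H; AGH→Q adds Q → {A, B, F, G, H, Q}. Minimal: {F, G}⁺ = {F, G}; {A, G}⁺ = {A, B, G, H, Q}; {A, F}⁺ = {A, F} — none reach the full schema.
{F, G, Q}⁺: Q→A adds A; AG→BH adds B, H → {A, B, F, G, H, Q}. Minimal: {G, Q}⁺ = {A, B, G, H, Q}; {F, Q}⁺ = {A, F, Q}; {F, G}⁺ = {F, G} — none reach the full schema.

AFG, FGQ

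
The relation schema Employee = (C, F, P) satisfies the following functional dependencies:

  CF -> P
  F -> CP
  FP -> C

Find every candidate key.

{F}⁺: F→CP adds C, P → {C, F, P}.

F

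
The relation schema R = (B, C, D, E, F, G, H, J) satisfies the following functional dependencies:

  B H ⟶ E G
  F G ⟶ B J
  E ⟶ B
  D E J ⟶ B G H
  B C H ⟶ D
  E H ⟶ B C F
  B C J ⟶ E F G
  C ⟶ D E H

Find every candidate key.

{C}⁺: C→DEH adds D, E, H; E→B adds B; EH→BCF adds F; BH→EG adds G; FG→BJ adds J → {B, C, D, E, F, G, H, J}.
{B, H}⁺: BH→EG adds E, G; EH→BCF adds C, F; C→DEH adds D; FG→BJ adds J → {B, C, D, E, F, G, H, J}. Minimal: {H}⁺ = {H}; {B}⁺ = {B} — none reach the full schema.
{E, H}⁺: E→B adds B; EH→BCF adds C, F; C→DEH adds D; BH→EG adds G; FG→BJ adds J → {B, C, D, E, F, G, H, J}. Minimal: {H}⁺ = {H}; {E}⁺ = {B, E} — none reach the full schema.
{D, E, J}⁺: E→B adds B; DEJ→BGH adds G, H; EH→BCF adds C, F → {B, C, D, E, F, G, H, J}. Minimal: {E, J}⁺ = {B, E, J}; {D, J}⁺ = {D, J}; {D, E}⁺ = {B, D, E} — none reach the full schema.
{F, G, H}⁺: FG→BJ adds B, J; BH→EG adds E; EH→BCF adds C; C→DEH adds D → {B, C, D, E, F, G, H, J}. Minimal: {G, H}⁺ = {G, H}; {F, H}⁺ = {F, H}; {F, G}⁺ = {B, F, G, J} — none reach the full schema.
{D, E, F, G}⁺: FG→BJ adds B, J; DEJ→BGH adds H; EH→BCF adds C → {B, C, D, E, F, G, H, J}. Minimal: {E, F, G}⁺ = {B, E, F, G, J}; {D, F, G}⁺ = {B, D, F, G, J}; {D, E, G}⁺ = {B, D, E, G}; … — none reach the full schema.

{C}, {B, H}, {E, H}, {D, E, J}, {F, G, H}, {D, E, F, G}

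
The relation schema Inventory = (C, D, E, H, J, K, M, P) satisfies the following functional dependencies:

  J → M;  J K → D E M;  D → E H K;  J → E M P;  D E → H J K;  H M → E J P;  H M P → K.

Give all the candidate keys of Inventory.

(C, D), (C, H, J), (C, H, M), (C, J, K)

Attribute C never appears on the right-hand side of any dependency, so C must belong to every candidate key.
{C}⁺ = {C}, which is not all of the schema, so we must add further attributes.
{C, D}⁺: D→EHK adds E, H, K; DE→HJK adds J; J→M adds M; J→EMP adds P → {C, D, E, H, J, K, M, P}. Minimal: {D}⁺ = {D, E, H, J, K, M, P}; {C}⁺ = {C} — none reach the full schema.
{C, H, J}⁺: J→M adds M; J→EMP adds E, P; HMP→K adds K; JK→DEM adds D → {C, D, E, H, J, K, M, P}. Minimal: {H, J}⁺ = {D, E, H, J, K, M, P}; {C, J}⁺ = {C, E, J, M, P}; {C, H}⁺ = {C, H} — none reach the full schema.
{C, H, M}⁺: HM→EJP adds E, J, P; HMP→K adds K; JK→DEM adds D → {C, D, E, H, J, K, M, P}. Minimal: {H, M}⁺ = {D, E, H, J, K, M, P}; {C, M}⁺ = {C, M}; {C, H}⁺ = {C, H} — none reach the full schema.
{C, J, K}⁺: J→M adds M; JK→DEM adds D, E; D→EHK adds H; J→EMP adds P → {C, D, E, H, J, K, M, P}. Minimal: {J, K}⁺ = {D, E, H, J, K, M, P}; {C, K}⁺ = {C, K}; {C, J}⁺ = {C, E, J, M, P} — none reach the full schema.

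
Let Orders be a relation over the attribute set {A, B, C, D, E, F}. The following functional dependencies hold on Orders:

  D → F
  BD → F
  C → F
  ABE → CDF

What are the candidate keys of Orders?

Attributes A, B, E never appear on any right-hand side, so every candidate key must contain {A, B, E}.
{A, B, E}⁺ = {A, B, C, D, E, F}, which is all of the schema, so {A, B, E} is the only candidate key.

{A, B, E}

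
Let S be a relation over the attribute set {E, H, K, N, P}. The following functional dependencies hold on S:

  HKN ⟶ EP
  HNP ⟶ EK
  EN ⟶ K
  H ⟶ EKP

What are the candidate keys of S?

HN

{H, N}⁺: H→EKP adds E, K, P → {E, H, K, N, P}.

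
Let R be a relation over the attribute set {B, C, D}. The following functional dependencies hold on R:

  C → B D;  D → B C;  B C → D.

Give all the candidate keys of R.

{C}; {D}

{C}⁺: C→BD adds B, D → {B, C, D}.
{D}⁺: D→BC adds B, C → {B, C, D}.
Any other superkey contains one of these as a subset, so there are no further candidate keys.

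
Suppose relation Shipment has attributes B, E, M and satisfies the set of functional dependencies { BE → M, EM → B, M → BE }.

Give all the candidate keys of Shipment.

{M}⁺: M→BE adds B, E → {B, E, M}.
{B, E}⁺: BE→M adds M → {B, E, M}. Minimal: {E}⁺ = {E}; {B}⁺ = {B} — none reach the full schema.
Any other superkey contains one of these as a subset, so there are no further candidate keys.

{M}; {B, E}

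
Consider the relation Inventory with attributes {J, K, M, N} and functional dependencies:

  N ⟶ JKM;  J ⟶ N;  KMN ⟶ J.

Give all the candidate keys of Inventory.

{J}, {N}

{J}⁺: J→N adds N; N→JKM adds K, M → {J, K, M, N}.
{N}⁺: N→JKM adds J, K, M → {J, K, M, N}.
Any other superkey contains one of these as a subset, so there are no further candidate keys.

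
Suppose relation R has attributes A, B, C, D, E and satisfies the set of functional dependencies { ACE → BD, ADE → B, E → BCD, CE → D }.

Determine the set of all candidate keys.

{A, E}⁺: E→BCD adds B, C, D → {A, B, C, D, E}. Minimal: {E}⁺ = {B, C, D, E}; {A}⁺ = {A} — none reach the full schema.
No other minimal superkey exists.

{A, E}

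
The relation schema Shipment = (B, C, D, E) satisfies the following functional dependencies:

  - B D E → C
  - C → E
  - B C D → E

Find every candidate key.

{B, C, D}; {B, D, E}

Attributes B, D never appear on any right-hand side, so every candidate key must contain {B, D}.
{B, D}⁺ = {B, D}, which is not all of the schema, so we must add further attributes.
{B, C, D}⁺: C→E adds E → {B, C, D, E}.
{B, D, E}⁺: BDE→C adds C → {B, C, D, E}.
Any other superkey contains one of these as a subset, so there are no further candidate keys.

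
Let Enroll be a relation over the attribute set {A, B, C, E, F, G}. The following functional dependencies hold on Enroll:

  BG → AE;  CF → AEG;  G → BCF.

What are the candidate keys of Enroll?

{G}⁺: G→BCF adds B, C, F; BG→AE adds A, E → {A, B, C, E, F, G}.
{C, F}⁺: CF→AEG adds A, E, G; G→BCF adds B → {A, B, C, E, F, G}. Minimal: {F}⁺ = {F}; {C}⁺ = {C} — none reach the full schema.

(G), (C, F)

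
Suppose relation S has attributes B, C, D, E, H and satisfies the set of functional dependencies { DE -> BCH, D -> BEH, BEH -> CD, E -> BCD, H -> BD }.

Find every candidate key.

{D}⁺: D→BEH adds B, E, H; BEH→CD adds C → {B, C, D, E, H}.
{E}⁺: E→BCD adds B, C, D; DE→BCH adds H → {B, C, D, E, H}.
{H}⁺: H→BD adds B, D; D→BEH adds E; BEH→CD adds C → {B, C, D, E, H}.
Any other superkey contains one of these as a subset, so there are no further candidate keys.

{D}; {E}; {H}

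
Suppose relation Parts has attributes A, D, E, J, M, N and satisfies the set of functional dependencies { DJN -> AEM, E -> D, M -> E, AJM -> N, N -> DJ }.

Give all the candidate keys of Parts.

{N}, {A, J, M}

{N}⁺: N→DJ adds D, J; DJN→AEM adds A, E, M → {A, D, E, J, M, N}.
{A, J, M}⁺: M→E adds E; AJM→N adds N; N→DJ adds D → {A, D, E, J, M, N}.
Any other superkey contains one of these as a subset, so there are no further candidate keys.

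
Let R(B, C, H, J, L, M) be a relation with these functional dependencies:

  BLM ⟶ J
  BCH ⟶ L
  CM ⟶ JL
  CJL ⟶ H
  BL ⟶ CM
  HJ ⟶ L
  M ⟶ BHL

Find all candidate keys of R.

{M}⁺: M→BHL adds B, H, L; BLM→J adds J; BL→CM adds C → {B, C, H, J, L, M}.
{B, L}⁺: BL→CM adds C, M; M→BHL adds H; BLM→J adds J → {B, C, H, J, L, M}. Minimal: {L}⁺ = {L}; {B}⁺ = {B} — none reach the full schema.
{B, C, H}⁺: BCH→L adds L; BL→CM adds M; BLM→J adds J → {B, C, H, J, L, M}. Minimal: {C, H}⁺ = {C, H}; {B, H}⁺ = {B, H}; {B, C}⁺ = {B, C} — none reach the full schema.
{B, H, J}⁺: HJ→L adds L; BL→CM adds C, M → {B, C, H, J, L, M}. Minimal: {H, J}⁺ = {H, J, L}; {B, J}⁺ = {B, J}; {B, H}⁺ = {B, H} — none reach the full schema.

(M), (B, L), (B, C, H), (B, H, J)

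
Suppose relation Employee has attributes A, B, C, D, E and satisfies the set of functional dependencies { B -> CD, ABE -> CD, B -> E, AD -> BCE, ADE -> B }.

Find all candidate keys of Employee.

Attribute A never appears on the right-hand side of any dependency, so A must belong to every candidate key.
{A}⁺ = {A}, which is not all of the schema, so we must add further attributes.
{A, B}⁺: B→CD adds C, D; B→E adds E → {A, B, C, D, E}. Minimal: {B}⁺ = {B, C, D, E}; {A}⁺ = {A} — none reach the full schema.
{A, D}⁺: AD→BCE adds B, C, E → {A, B, C, D, E}. Minimal: {D}⁺ = {D}; {A}⁺ = {A} — none reach the full schema.
Any other superkey contains one of these as a subset, so there are no further candidate keys.

AB, AD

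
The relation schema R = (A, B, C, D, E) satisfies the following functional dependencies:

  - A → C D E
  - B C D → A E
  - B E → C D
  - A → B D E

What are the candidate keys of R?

A, BE, BCD

{A}⁺: A→CDE adds C, D, E; A→BDE adds B → {A, B, C, D, E}.
{B, E}⁺: BE→CD adds C, D; BCD→AE adds A → {A, B, C, D, E}. Minimal: {E}⁺ = {E}; {B}⁺ = {B} — none reach the full schema.
{B, C, D}⁺: BCD→AE adds A, E → {A, B, C, D, E}. Minimal: {C, D}⁺ = {C, D}; {B, D}⁺ = {B, D}; {B, C}⁺ = {B, C} — none reach the full schema.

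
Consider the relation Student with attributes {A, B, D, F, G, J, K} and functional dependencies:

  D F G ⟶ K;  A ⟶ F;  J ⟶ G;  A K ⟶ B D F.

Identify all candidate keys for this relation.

Attributes A, J never appear on any right-hand side, so every candidate key must contain {A, J}.
{A, J}⁺ = {A, F, G, J}, which is not all of the schema, so we must add further attributes.
{A, D, J}⁺: A→F adds F; J→G adds G; DFG→K adds K; AK→BDF adds B → {A, B, D, F, G, J, K}. Minimal: {D, J}⁺ = {D, G, J}; {A, J}⁺ = {A, F, G, J}; {A, D}⁺ = {A, D, F} — none reach the full schema.
{A, J, K}⁺: A→F adds F; J→G adds G; AK→BDF adds B, D → {A, B, D, F, G, J, K}. Minimal: {J, K}⁺ = {G, J, K}; {A, K}⁺ = {A, B, D, F, K}; {A, J}⁺ = {A, F, G, J} — none reach the full schema.

{A, D, J}, {A, J, K}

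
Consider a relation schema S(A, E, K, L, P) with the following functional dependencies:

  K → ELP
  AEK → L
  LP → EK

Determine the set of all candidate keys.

Attribute A never appears on the right-hand side of any dependency, so A must belong to every candidate key.
{A}⁺ = {A}, which is not all of the schema, so we must add further attributes.
{A, K}⁺: K→ELP adds E, L, P → {A, E, K, L, P}. Minimal: {K}⁺ = {E, K, L, P}; {A}⁺ = {A} — none reach the full schema.
{A, L, P}⁺: LP→EK adds E, K → {A, E, K, L, P}. Minimal: {L, P}⁺ = {E, K, L, P}; {A, P}⁺ = {A, P}; {A, L}⁺ = {A, L} — none reach the full schema.

{A, K}, {A, L, P}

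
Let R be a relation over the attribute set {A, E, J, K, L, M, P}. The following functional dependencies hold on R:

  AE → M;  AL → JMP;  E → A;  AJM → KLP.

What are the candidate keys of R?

Attribute E never appears on the right-hand side of any dependency, so E must belong to every candidate key.
{E}⁺ = {A, E, M}, which is not all of the schema, so we must add further attributes.
{E, J}⁺: E→A adds A; AE→M adds M; AJM→KLP adds K, L, P → {A, E, J, K, L, M, P}.
{E, L}⁺: E→A adds A; AE→M adds M; AL→JMP adds J, P; AJM→KLP adds K → {A, E, J, K, L, M, P}.
Any other superkey contains one of these as a subset, so there are no further candidate keys.

(E, J), (E, L)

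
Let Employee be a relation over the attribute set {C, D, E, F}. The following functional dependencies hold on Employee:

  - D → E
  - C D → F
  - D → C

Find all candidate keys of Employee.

Attribute D never appears on the right-hand side of any dependency, so D must belong to every candidate key.
{D}⁺ = {C, D, E, F}, which is all of the schema, so {D} is the only candidate key.

{D}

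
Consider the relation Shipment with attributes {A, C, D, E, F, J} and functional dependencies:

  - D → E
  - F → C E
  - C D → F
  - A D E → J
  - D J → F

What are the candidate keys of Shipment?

AD

Attributes A, D never appear on any right-hand side, so every candidate key must contain {A, D}.
{A, D}⁺ = {A, C, D, E, F, J}, which is all of the schema, so {A, D} is the only candidate key.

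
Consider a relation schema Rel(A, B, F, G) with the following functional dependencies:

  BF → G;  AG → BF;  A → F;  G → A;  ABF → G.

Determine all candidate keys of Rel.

{G}⁺: G→A adds A; AG→BF adds B, F → {A, B, F, G}.
{A, B}⁺: A→F adds F; ABF→G adds G → {A, B, F, G}. Minimal: {B}⁺ = {B}; {A}⁺ = {A, F} — none reach the full schema.
{B, F}⁺: BF→G adds G; G→A adds A → {A, B, F, G}. Minimal: {F}⁺ = {F}; {B}⁺ = {B} — none reach the full schema.

G; AB; BF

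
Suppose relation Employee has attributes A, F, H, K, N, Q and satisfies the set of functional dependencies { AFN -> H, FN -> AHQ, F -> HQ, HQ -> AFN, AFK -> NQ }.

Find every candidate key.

{F, K}, {H, K, Q}

Attribute K never appears on the right-hand side of any dependency, so K must belong to every candidate key.
{K}⁺ = {K}, which is not all of the schema, so we must add further attributes.
{F, K}⁺: F→HQ adds H, Q; HQ→AFN adds A, N → {A, F, H, K, N, Q}. Minimal: {K}⁺ = {K}; {F}⁺ = {A, F, H, N, Q} — none reach the full schema.
{H, K, Q}⁺: HQ→AFN adds A, F, N → {A, F, H, K, N, Q}. Minimal: {K, Q}⁺ = {K, Q}; {H, Q}⁺ = {A, F, H, N, Q}; {H, K}⁺ = {H, K} — none reach the full schema.
Any other superkey contains one of these as a subset, so there are no further candidate keys.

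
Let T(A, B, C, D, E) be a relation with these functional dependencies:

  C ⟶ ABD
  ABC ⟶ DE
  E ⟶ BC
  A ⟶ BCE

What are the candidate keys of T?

{A}⁺: A→BCE adds B, C, E; C→ABD adds D → {A, B, C, D, E}.
{C}⁺: C→ABD adds A, B, D; ABC→DE adds E → {A, B, C, D, E}.
{E}⁺: E→BC adds B, C; C→ABD adds A, D → {A, B, C, D, E}.

(A); (C); (E)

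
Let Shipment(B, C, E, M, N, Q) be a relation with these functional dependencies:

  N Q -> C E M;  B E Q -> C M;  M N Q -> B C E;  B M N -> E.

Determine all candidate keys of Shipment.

Attributes N, Q never appear on any right-hand side, so every candidate key must contain {N, Q}.
{N, Q}⁺ = {B, C, E, M, N, Q}, which is all of the schema, so {N, Q} is the only candidate key.

{N, Q}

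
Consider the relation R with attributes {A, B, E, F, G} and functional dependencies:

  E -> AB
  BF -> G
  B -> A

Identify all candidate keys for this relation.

{E, F}

Attributes E, F never appear on any right-hand side, so every candidate key must contain {E, F}.
{E, F}⁺ = {A, B, E, F, G}, which is all of the schema, so {E, F} is the only candidate key.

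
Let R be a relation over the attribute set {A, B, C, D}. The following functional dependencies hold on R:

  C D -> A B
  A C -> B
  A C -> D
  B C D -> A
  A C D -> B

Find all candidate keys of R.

(A, C); (C, D)

Attribute C never appears on the right-hand side of any dependency, so C must belong to every candidate key.
{C}⁺ = {C}, which is not all of the schema, so we must add further attributes.
{A, C}⁺: AC→B adds B; AC→D adds D → {A, B, C, D}. Minimal: {C}⁺ = {C}; {A}⁺ = {A} — none reach the full schema.
{C, D}⁺: CD→AB adds A, B → {A, B, C, D}. Minimal: {D}⁺ = {D}; {C}⁺ = {C} — none reach the full schema.
Any other superkey contains one of these as a subset, so there are no further candidate keys.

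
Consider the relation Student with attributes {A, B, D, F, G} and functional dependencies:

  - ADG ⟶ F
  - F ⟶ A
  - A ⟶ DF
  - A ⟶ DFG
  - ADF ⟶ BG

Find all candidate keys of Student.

{A}⁺: A→DF adds D, F; A→DFG adds G; ADF→BG adds B → {A, B, D, F, G}.
{F}⁺: F→A adds A; A→DF adds D; A→DFG adds G; ADF→BG adds B → {A, B, D, F, G}.
Any other superkey contains one of these as a subset, so there are no further candidate keys.

{A}, {F}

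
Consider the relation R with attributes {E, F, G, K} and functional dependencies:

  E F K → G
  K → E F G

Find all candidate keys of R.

K

Attribute K never appears on the right-hand side of any dependency, so K must belong to every candidate key.
{K}⁺ = {E, F, G, K}, which is all of the schema, so {K} is the only candidate key.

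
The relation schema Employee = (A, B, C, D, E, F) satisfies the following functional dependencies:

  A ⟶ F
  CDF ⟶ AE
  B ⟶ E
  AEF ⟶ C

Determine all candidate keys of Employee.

{A, B, D}⁺: A→F adds F; B→E adds E; AEF→C adds C → {A, B, C, D, E, F}. Minimal: {B, D}⁺ = {B, D, E}; {A, D}⁺ = {A, D, F}; {A, B}⁺ = {A, B, C, E, F} — none reach the full schema.
{B, C, D, F}⁺: CDF→AE adds A, E → {A, B, C, D, E, F}. Minimal: {C, D, F}⁺ = {A, C, D, E, F}; {B, D, F}⁺ = {B, D, E, F}; {B, C, F}⁺ = {B, C, E, F}; … — none reach the full schema.
Any other superkey contains one of these as a subset, so there are no further candidate keys.

(A, B, D), (B, C, D, F)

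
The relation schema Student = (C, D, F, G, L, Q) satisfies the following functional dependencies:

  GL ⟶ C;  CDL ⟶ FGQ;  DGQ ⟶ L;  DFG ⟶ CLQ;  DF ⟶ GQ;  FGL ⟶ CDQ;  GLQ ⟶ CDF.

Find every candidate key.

{D, F}, {C, D, L}, {D, G, L}, {D, G, Q}, {F, G, L}, {G, L, Q}

{D, F}⁺: DF→GQ adds G, Q; DGQ→L adds L; DFG→CLQ adds C → {C, D, F, G, L, Q}. Minimal: {F}⁺ = {F}; {D}⁺ = {D} — none reach the full schema.
{C, D, L}⁺: CDL→FGQ adds F, G, Q → {C, D, F, G, L, Q}. Minimal: {D, L}⁺ = {D, L}; {C, L}⁺ = {C, L}; {C, D}⁺ = {C, D} — none reach the full schema.
{D, G, L}⁺: GL→C adds C; CDL→FGQ adds F, Q → {C, D, F, G, L, Q}. Minimal: {G, L}⁺ = {C, G, L}; {D, L}⁺ = {D, L}; {D, G}⁺ = {D, G} — none reach the full schema.
{D, G, Q}⁺: DGQ→L adds L; GLQ→CDF adds C, F → {C, D, F, G, L, Q}. Minimal: {G, Q}⁺ = {G, Q}; {D, Q}⁺ = {D, Q}; {D, G}⁺ = {D, G} — none reach the full schema.
{F, G, L}⁺: GL→C adds C; FGL→CDQ adds D, Q → {C, D, F, G, L, Q}. Minimal: {G, L}⁺ = {C, G, L}; {F, L}⁺ = {F, L}; {F, G}⁺ = {F, G} — none reach the full schema.
{G, L, Q}⁺: GL→C adds C; GLQ→CDF adds D, F → {C, D, F, G, L, Q}. Minimal: {L, Q}⁺ = {L, Q}; {G, Q}⁺ = {G, Q}; {G, L}⁺ = {C, G, L} — none reach the full schema.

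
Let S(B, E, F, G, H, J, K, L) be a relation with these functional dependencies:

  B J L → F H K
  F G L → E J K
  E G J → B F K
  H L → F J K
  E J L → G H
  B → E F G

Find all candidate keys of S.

Attribute L never appears on the right-hand side of any dependency, so L must belong to every candidate key.
{L}⁺ = {L}, which is not all of the schema, so we must add further attributes.
{B, L}⁺: B→EFG adds E, F, G; FGL→EJK adds J, K; EJL→GH adds H → {B, E, F, G, H, J, K, L}.
{E, H, L}⁺: HL→FJK adds F, J, K; EJL→GH adds G; EGJ→BFK adds B → {B, E, F, G, H, J, K, L}.
{E, J, L}⁺: EJL→GH adds G, H; EGJ→BFK adds B, F, K → {B, E, F, G, H, J, K, L}.
{F, G, L}⁺: FGL→EJK adds E, J, K; EGJ→BFK adds B; EJL→GH adds H → {B, E, F, G, H, J, K, L}.
{G, H, L}⁺: HL→FJK adds F, J, K; FGL→EJK adds E; EGJ→BFK adds B → {B, E, F, G, H, J, K, L}.

BL, EHL, EJL, FGL, GHL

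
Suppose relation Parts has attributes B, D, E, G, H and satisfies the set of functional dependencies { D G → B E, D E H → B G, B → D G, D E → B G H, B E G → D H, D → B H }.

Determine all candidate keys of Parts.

{B}⁺: B→DG adds D, G; D→BH adds H; DG→BE adds E → {B, D, E, G, H}.
{D}⁺: D→BH adds B, H; B→DG adds G; DG→BE adds E → {B, D, E, G, H}.
Any other superkey contains one of these as a subset, so there are no further candidate keys.

{B}, {D}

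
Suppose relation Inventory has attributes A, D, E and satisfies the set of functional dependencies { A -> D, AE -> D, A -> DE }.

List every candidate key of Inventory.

A

{A}⁺: A→D adds D; A→DE adds E → {A, D, E}.
No other minimal superkey exists.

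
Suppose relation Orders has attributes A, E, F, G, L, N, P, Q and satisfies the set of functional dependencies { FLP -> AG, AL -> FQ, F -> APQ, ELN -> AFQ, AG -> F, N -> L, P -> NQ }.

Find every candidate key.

{E, F}, {E, N}, {E, P}, {A, E, G}, {A, E, L}

Attribute E never appears on the right-hand side of any dependency, so E must belong to every candidate key.
{E}⁺ = {E}, which is not all of the schema, so we must add further attributes.
{E, F}⁺: F→APQ adds A, P, Q; P→NQ adds N; N→L adds L; FLP→AG adds G → {A, E, F, G, L, N, P, Q}. Minimal: {F}⁺ = {A, F, G, L, N, P, Q}; {E}⁺ = {E} — none reach the full schema.
{E, N}⁺: N→L adds L; ELN→AFQ adds A, F, Q; F→APQ adds P; FLP→AG adds G → {A, E, F, G, L, N, P, Q}. Minimal: {N}⁺ = {L, N}; {E}⁺ = {E} — none reach the full schema.
{E, P}⁺: P→NQ adds N, Q; N→L adds L; ELN→AFQ adds A, F; FLP→AG adds G → {A, E, F, G, L, N, P, Q}. Minimal: {P}⁺ = {L, N, P, Q}; {E}⁺ = {E} — none reach the full schema.
{A, E, G}⁺: AG→F adds F; F→APQ adds P, Q; P→NQ adds N; N→L adds L → {A, E, F, G, L, N, P, Q}. Minimal: {E, G}⁺ = {E, G}; {A, G}⁺ = {A, F, G, L, N, P, Q}; {A, E}⁺ = {A, E} — none reach the full schema.
{A, E, L}⁺: AL→FQ adds F, Q; F→APQ adds P; P→NQ adds N; FLP→AG adds G → {A, E, F, G, L, N, P, Q}. Minimal: {E, L}⁺ = {E, L}; {A, L}⁺ = {A, F, G, L, N, P, Q}; {A, E}⁺ = {A, E} — none reach the full schema.
Any other superkey contains one of these as a subset, so there are no further candidate keys.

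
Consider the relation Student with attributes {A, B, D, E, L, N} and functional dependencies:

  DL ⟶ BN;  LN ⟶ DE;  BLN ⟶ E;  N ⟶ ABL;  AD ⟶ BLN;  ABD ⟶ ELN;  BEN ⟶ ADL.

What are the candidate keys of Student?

(N), (A, D), (D, L)

{N}⁺: N→ABL adds A, B, L; LN→DE adds D, E → {A, B, D, E, L, N}.
{A, D}⁺: AD→BLN adds B, L, N; ABD→ELN adds E → {A, B, D, E, L, N}.
{D, L}⁺: DL→BN adds B, N; LN→DE adds E; N→ABL adds A → {A, B, D, E, L, N}.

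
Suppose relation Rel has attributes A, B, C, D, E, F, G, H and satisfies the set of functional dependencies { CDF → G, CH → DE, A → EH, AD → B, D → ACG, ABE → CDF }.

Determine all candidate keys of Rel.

D, AB, AC, CH

{D}⁺: D→ACG adds A, C, G; A→EH adds E, H; AD→B adds B; ABE→CDF adds F → {A, B, C, D, E, F, G, H}.
{A, B}⁺: A→EH adds E, H; ABE→CDF adds C, D, F; CDF→G adds G → {A, B, C, D, E, F, G, H}. Minimal: {B}⁺ = {B}; {A}⁺ = {A, E, H} — none reach the full schema.
{A, C}⁺: A→EH adds E, H; CH→DE adds D; AD→B adds B; D→ACG adds G; ABE→CDF adds F → {A, B, C, D, E, F, G, H}. Minimal: {C}⁺ = {C}; {A}⁺ = {A, E, H} — none reach the full schema.
{C, H}⁺: CH→DE adds D, E; D→ACG adds A, G; AD→B adds B; ABE→CDF adds F → {A, B, C, D, E, F, G, H}. Minimal: {H}⁺ = {H}; {C}⁺ = {C} — none reach the full schema.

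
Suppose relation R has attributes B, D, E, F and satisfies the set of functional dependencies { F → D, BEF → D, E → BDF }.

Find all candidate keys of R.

Attribute E never appears on the right-hand side of any dependency, so E must belong to every candidate key.
{E}⁺ = {B, D, E, F}, which is all of the schema, so {E} is the only candidate key.

E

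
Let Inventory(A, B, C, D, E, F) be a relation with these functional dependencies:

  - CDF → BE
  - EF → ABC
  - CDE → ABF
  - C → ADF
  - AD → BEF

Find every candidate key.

{C}⁺: C→ADF adds A, D, F; AD→BEF adds B, E → {A, B, C, D, E, F}.
{A, D}⁺: AD→BEF adds B, E, F; EF→ABC adds C → {A, B, C, D, E, F}. Minimal: {D}⁺ = {D}; {A}⁺ = {A} — none reach the full schema.
{E, F}⁺: EF→ABC adds A, B, C; C→ADF adds D → {A, B, C, D, E, F}. Minimal: {F}⁺ = {F}; {E}⁺ = {E} — none reach the full schema.

(C); (A, D); (E, F)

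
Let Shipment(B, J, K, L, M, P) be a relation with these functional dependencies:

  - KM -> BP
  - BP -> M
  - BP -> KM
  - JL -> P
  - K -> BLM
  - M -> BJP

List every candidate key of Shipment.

{K}; {M}; {B, P}; {B, J, L}

{K}⁺: K→BLM adds B, L, M; M→BJP adds J, P → {B, J, K, L, M, P}.
{M}⁺: M→BJP adds B, J, P; BP→KM adds K; K→BLM adds L → {B, J, K, L, M, P}.
{B, P}⁺: BP→M adds M; BP→KM adds K; K→BLM adds L; M→BJP adds J → {B, J, K, L, M, P}. Minimal: {P}⁺ = {P}; {B}⁺ = {B} — none reach the full schema.
{B, J, L}⁺: JL→P adds P; BP→M adds M; BP→KM adds K → {B, J, K, L, M, P}. Minimal: {J, L}⁺ = {J, L, P}; {B, L}⁺ = {B, L}; {B, J}⁺ = {B, J} — none reach the full schema.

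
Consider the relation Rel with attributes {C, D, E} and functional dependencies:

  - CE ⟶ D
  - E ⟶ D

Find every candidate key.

Attributes C, E never appear on any right-hand side, so every candidate key must contain {C, E}.
{C, E}⁺ = {C, D, E}, which is all of the schema, so {C, E} is the only candidate key.

(C, E)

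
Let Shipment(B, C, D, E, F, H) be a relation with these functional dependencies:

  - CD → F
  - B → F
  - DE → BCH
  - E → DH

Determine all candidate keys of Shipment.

(E)

{E}⁺: E→DH adds D, H; DE→BCH adds B, C; CD→F adds F → {B, C, D, E, F, H}.
No other minimal superkey exists.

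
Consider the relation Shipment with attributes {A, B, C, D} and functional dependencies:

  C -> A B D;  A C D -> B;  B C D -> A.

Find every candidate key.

{C}

Attribute C never appears on the right-hand side of any dependency, so C must belong to every candidate key.
{C}⁺ = {A, B, C, D}, which is all of the schema, so {C} is the only candidate key.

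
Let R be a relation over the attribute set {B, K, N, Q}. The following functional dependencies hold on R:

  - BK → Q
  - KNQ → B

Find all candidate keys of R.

{B, K, N}⁺: BK→Q adds Q → {B, K, N, Q}. Minimal: {K, N}⁺ = {K, N}; {B, N}⁺ = {B, N}; {B, K}⁺ = {B, K, Q} — none reach the full schema.
{K, N, Q}⁺: KNQ→B adds B → {B, K, N, Q}. Minimal: {N, Q}⁺ = {N, Q}; {K, Q}⁺ = {K, Q}; {K, N}⁺ = {K, N} — none reach the full schema.
Any other superkey contains one of these as a subset, so there are no further candidate keys.

(B, K, N); (K, N, Q)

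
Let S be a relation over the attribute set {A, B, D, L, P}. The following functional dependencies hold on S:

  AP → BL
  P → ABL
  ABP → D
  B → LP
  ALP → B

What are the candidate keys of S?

{B}; {P}

{B}⁺: B→LP adds L, P; P→ABL adds A; ABP→D adds D → {A, B, D, L, P}.
{P}⁺: P→ABL adds A, B, L; ABP→D adds D → {A, B, D, L, P}.
Any other superkey contains one of these as a subset, so there are no further candidate keys.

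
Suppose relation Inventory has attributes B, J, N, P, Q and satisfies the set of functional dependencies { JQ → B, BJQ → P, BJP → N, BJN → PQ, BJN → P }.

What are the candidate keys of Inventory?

{J, Q}⁺: JQ→B adds B; BJQ→P adds P; BJP→N adds N → {B, J, N, P, Q}.
{B, J, N}⁺: BJN→PQ adds P, Q → {B, J, N, P, Q}.
{B, J, P}⁺: BJP→N adds N; BJN→PQ adds Q → {B, J, N, P, Q}.

{J, Q}; {B, J, N}; {B, J, P}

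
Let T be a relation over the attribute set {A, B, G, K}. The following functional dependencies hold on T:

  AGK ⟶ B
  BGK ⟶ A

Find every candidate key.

(A, G, K); (B, G, K)

Attributes G, K never appear on any right-hand side, so every candidate key must contain {G, K}.
{G, K}⁺ = {G, K}, which is not all of the schema, so we must add further attributes.
{A, G, K}⁺: AGK→B adds B → {A, B, G, K}. Minimal: {G, K}⁺ = {G, K}; {A, K}⁺ = {A, K}; {A, G}⁺ = {A, G} — none reach the full schema.
{B, G, K}⁺: BGK→A adds A → {A, B, G, K}. Minimal: {G, K}⁺ = {G, K}; {B, K}⁺ = {B, K}; {B, G}⁺ = {B, G} — none reach the full schema.
Any other superkey contains one of these as a subset, so there are no further candidate keys.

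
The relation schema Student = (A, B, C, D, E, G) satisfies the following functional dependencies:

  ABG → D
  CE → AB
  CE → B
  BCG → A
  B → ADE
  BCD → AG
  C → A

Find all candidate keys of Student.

Attribute C never appears on the right-hand side of any dependency, so C must belong to every candidate key.
{C}⁺ = {A, C}, which is not all of the schema, so we must add further attributes.
{B, C}⁺: B→ADE adds A, D, E; BCD→AG adds G → {A, B, C, D, E, G}.
{C, E}⁺: CE→AB adds A, B; B→ADE adds D; BCD→AG adds G → {A, B, C, D, E, G}.
Any other superkey contains one of these as a subset, so there are no further candidate keys.

BC; CE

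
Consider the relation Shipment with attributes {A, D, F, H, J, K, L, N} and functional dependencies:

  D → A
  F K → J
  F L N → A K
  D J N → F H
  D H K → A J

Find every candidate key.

Attributes D, L, N never appear on any right-hand side, so every candidate key must contain {D, L, N}.
{D, L, N}⁺ = {A, D, L, N}, which is not all of the schema, so we must add further attributes.
{D, F, L, N}⁺: D→A adds A; FLN→AK adds K; FK→J adds J; DJN→FH adds H → {A, D, F, H, J, K, L, N}. Minimal: {F, L, N}⁺ = {A, F, J, K, L, N}; {D, L, N}⁺ = {A, D, L, N}; {D, F, N}⁺ = {A, D, F, N}; … — none reach the full schema.
{D, J, L, N}⁺: D→A adds A; DJN→FH adds F, H; FLN→AK adds K → {A, D, F, H, J, K, L, N}. Minimal: {J, L, N}⁺ = {J, L, N}; {D, L, N}⁺ = {A, D, L, N}; {D, J, N}⁺ = {A, D, F, H, J, N}; … — none reach the full schema.
{D, H, K, L, N}⁺: D→A adds A; DHK→AJ adds J; DJN→FH adds F → {A, D, F, H, J, K, L, N}. Minimal: {H, K, L, N}⁺ = {H, K, L, N}; {D, K, L, N}⁺ = {A, D, K, L, N}; {D, H, L, N}⁺ = {A, D, H, L, N}; … — none reach the full schema.

{D, F, L, N}; {D, J, L, N}; {D, H, K, L, N}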